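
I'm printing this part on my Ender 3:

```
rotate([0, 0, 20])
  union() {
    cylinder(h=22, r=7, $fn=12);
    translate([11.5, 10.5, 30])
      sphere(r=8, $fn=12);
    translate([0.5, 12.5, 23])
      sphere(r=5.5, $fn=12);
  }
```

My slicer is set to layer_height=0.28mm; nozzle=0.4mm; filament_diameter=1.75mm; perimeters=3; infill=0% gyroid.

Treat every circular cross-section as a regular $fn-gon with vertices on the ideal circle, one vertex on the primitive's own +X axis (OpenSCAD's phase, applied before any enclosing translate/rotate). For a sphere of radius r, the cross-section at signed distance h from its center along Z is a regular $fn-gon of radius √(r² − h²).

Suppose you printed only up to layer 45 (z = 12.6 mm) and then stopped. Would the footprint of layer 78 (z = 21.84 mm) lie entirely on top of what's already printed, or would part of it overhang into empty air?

Compare the two slices. At z = 12.6: the r=7 cylinder gives a regular 12-gon of circumradius 7 (constant along its height) (area = (12/2)·7.000²·sin(360°/12) = 147.00 mm²); the sphere at (11.5, 10.5) does not reach this height (|z−center|=17.400 > r=8); the sphere at (0.5, 12.5) does not reach this height (|z−center|=10.400 > r=5.5); Taking the union: only the r=7 cylinder is present, so the union is just that shape — area = 147.00 mm²; (rotated 20° about Z; rotation is an isometry so areas/perimeters/island counts are preserved). At z = 21.84: the r=7 cylinder contributes a regular 12-gon of circumradius 7 (area = (12/2)·7.000²·sin(360°/12) = 147.00 mm²); the sphere at (11.5, 10.5) is absent (|z−center|=8.160 > r=8); the r=5.5 sphere at (0.5, 12.5) slices to a regular 12-gon of circumradius 5.376 (√(r²−h²) with h=1.16 from center) (area = (12/2)·5.376²·sin(360°/12) = 86.71 mm²); Combining (union): the 2 present regions are separate (no shared area or edge), so areas and boundary lengths simply add and each stays a separate island — area = 233.71 mm²; (whole slice rotated 20° about Z — lengths, areas and connectivity unchanged). Checking containment: at z = 21.84 the cross-section extends beyond the z = 12.6 cross-section by about 86.71 mm².

part overhangs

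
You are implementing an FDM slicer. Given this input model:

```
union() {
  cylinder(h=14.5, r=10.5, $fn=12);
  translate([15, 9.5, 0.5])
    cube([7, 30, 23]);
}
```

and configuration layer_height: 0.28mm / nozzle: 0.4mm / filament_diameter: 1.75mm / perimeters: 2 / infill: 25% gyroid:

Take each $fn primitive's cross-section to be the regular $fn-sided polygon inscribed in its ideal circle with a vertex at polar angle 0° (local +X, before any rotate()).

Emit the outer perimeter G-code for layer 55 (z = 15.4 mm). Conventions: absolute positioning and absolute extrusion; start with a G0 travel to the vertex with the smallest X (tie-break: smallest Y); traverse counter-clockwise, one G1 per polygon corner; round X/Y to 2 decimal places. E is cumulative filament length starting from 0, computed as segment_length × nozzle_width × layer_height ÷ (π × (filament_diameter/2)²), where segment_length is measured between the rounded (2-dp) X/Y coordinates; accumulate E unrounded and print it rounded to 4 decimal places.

At z = 15.4 mm: the cylinder does not reach this height (z outside [0, 14.5]); the 7×30 cube at (15, 9.5) contributes its full rectangle; Combining (union): only the 7×30 cube at (15, 9.5) is present, so the union is just that shape — 1 connected region. The outline is a single polygon with 4 vertices. Extrusion per mm of travel: 0.4 × 0.28 / (π × 0.875²) = 0.046564. Accumulating E over each segment gives final E = 3.4457.

G0 X15.00 Y9.50 Z15.40
G1 X22.00 Y9.50 E0.3259
G1 X22.00 Y39.50 E1.7229
G1 X15.00 Y39.50 E2.0488
G1 X15.00 Y9.50 E3.4457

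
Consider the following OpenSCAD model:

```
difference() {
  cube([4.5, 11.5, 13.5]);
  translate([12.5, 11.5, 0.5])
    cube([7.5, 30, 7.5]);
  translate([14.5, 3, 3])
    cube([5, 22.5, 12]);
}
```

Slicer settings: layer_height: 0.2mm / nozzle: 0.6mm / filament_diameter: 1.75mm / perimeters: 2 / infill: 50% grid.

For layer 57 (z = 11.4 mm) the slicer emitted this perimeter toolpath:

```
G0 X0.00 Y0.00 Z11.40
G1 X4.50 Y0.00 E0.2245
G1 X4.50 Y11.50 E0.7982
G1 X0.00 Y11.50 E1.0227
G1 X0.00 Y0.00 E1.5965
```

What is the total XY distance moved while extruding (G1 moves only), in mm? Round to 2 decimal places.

Sum the Euclidean lengths of each G1 segment: total = 32.00 mm.

32.00 mm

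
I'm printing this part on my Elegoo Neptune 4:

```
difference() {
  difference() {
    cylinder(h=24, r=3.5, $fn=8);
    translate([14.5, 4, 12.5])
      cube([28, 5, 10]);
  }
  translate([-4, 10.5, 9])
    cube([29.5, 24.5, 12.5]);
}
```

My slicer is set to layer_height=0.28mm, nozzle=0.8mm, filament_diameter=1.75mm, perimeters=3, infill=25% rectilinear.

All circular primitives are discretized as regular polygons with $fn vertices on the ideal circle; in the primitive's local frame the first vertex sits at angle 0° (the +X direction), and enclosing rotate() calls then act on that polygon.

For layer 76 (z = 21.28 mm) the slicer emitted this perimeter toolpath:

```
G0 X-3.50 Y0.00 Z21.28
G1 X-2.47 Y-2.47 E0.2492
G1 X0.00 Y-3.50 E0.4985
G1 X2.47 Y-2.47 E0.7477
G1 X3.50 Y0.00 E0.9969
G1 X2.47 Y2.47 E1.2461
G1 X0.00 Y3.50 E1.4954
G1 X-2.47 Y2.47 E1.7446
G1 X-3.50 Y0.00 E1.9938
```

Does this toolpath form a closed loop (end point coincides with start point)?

yes

Start point (G0): (-3.50, 0.00). End point (last G1): the path returns to the start — closed.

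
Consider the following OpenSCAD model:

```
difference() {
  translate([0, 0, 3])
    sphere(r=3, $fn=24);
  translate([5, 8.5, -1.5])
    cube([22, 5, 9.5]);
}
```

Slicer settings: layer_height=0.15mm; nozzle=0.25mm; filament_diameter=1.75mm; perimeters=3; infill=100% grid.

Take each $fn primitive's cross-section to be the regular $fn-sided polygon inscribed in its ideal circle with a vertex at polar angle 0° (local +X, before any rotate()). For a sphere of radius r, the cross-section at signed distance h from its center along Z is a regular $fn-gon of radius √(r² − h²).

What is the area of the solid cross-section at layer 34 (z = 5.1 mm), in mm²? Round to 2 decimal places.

At z = 5.1 mm: the r=3 sphere slices to a regular 24-gon of circumradius 2.142 (√(r²−h²) with h=2.1 from center) (area = (24/2)·2.142²·sin(360°/24) = 14.26 mm²); the cube at (5, 8.5) is present — its section is the full 22×5 rectangle (area 110.00 mm²); After the difference (first − rest): starting from the r=3 sphere (14.26 mm²), the 22×5 cube at (5, 8.5) misses the remaining region (no effect) — area = 14.26 mm². Overall, the cross-section is a single solid region. Net area = 14.26 mm².

14.26 mm²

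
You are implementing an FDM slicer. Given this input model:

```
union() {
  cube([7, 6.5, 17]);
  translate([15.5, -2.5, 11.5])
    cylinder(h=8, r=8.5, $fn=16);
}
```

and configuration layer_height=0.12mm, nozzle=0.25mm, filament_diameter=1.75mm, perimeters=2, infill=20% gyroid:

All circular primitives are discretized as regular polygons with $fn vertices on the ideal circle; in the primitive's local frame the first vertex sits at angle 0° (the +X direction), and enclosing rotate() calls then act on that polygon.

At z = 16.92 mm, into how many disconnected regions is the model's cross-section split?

2

At z = 16.92 mm: the 7×6.5 cube contributes its full rectangle; the r=8.5 cylinder at (15.5, -2.5) gives a regular 16-gon of circumradius 8.5 (constant along its height); Merging all regions: the 2 present regions are separate (no shared area or edge), so areas and boundary lengths simply add and each stays a separate island — 2 connected regions. The result has 2 disconnected regions.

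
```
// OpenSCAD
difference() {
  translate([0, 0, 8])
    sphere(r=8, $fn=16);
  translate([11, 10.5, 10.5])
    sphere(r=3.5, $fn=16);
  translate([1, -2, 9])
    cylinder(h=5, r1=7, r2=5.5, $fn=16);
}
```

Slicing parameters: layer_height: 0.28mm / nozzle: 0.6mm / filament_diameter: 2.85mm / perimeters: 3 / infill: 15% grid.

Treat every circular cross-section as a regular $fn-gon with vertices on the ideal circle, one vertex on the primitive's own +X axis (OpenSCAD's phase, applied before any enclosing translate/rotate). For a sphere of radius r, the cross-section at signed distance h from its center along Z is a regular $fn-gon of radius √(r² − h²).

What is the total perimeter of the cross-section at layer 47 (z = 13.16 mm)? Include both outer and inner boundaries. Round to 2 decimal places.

40.94 mm

At z = 13.16 mm: the r=8 sphere slices to a regular 16-gon of circumradius 6.113 (√(r²−h²) with h=5.16 from center) (perimeter = 2·16·6.113·sin(180°/16) = 38.17 mm); the r=3.5 sphere at (11, 10.5) contributes a regular 16-gon of circumradius √(3.5²−2.66²) = 2.275 (perimeter = 2·16·2.275·sin(180°/16) = 14.20 mm); the cone at (1, -2): at t=0.832 of its height the radius interpolates to r₁+(r₂−r₁)t = 5.752, giving a regular 16-gon of that circumradius (perimeter = 2·16·5.752·sin(180°/16) = 35.91 mm); Subtracting the remaining from the first: starting from the r=8 sphere, the r=3.5 sphere at (11, 10.5) misses the remaining region (no effect); the cone at (1, -2) partially overlaps it — only the 81.49 mm² overlap (of its 101.29 mm²) is removed, clipping the outline — boundary = 40.94 mm. Overall, the cross-section is a single solid region. Total boundary length (outer) = 40.94 mm.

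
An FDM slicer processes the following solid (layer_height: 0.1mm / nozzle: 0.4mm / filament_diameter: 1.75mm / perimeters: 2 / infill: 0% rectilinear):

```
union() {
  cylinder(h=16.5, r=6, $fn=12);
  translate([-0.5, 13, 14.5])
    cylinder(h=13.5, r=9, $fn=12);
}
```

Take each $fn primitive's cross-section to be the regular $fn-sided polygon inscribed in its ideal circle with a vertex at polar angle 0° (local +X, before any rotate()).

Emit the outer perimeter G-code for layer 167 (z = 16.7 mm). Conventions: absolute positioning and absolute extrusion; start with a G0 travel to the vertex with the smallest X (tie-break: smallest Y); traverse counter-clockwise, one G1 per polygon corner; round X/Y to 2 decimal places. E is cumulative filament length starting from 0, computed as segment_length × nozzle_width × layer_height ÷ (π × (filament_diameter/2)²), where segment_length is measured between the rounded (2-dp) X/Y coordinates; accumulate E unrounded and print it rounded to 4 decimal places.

At z = 16.7 mm: the cylinder is not intersected at this z (z outside [0, 16.5]); the r=9 cylinder at (-0.5, 13) gives a regular 12-gon of circumradius 9 (constant along its height); Taking the union: only the r=9 cylinder at (-0.5, 13) is present, so the union is just that shape — 1 connected region. The outline is a single polygon with 12 vertices. Extrusion per mm of travel: 0.4 × 0.1 / (π × 0.875²) = 0.016630. Accumulating E over each segment gives final E = 0.9295.

G0 X-9.50 Y13.00 Z16.70
G1 X-8.29 Y8.50 E0.0775
G1 X-5.00 Y5.21 E0.1549
G1 X-0.50 Y4.00 E0.2324
G1 X4.00 Y5.21 E0.3099
G1 X7.29 Y8.50 E0.3872
G1 X8.50 Y13.00 E0.4647
G1 X7.29 Y17.50 E0.5422
G1 X4.00 Y20.79 E0.6196
G1 X-0.50 Y22.00 E0.6971
G1 X-5.00 Y20.79 E0.7746
G1 X-8.29 Y17.50 E0.8520
G1 X-9.50 Y13.00 E0.9295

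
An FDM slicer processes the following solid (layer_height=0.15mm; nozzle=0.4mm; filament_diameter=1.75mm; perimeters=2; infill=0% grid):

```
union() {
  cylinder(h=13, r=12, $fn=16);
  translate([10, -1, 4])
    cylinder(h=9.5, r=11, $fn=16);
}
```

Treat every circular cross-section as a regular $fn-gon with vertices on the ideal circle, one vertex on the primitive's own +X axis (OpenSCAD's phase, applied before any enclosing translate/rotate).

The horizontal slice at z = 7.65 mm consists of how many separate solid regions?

1

At z = 7.65 mm: the r=12 cylinder contributes a regular 16-gon of circumradius 12; the cylinder at (10, -1): section is a regular 16-gon, circumradius r=11; Merging all regions: the regions partially overlap (shared area 183.92 mm²), so overlapping operands fuse into one piece — 1 connected region. The result has 1 disconnected region.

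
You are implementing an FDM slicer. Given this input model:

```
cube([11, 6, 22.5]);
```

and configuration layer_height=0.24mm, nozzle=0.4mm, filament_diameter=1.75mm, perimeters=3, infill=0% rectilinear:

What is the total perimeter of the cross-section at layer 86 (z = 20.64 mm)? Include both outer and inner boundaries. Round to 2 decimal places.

At z = 20.64 mm: the cube (footprint 11×6) is included at this height (perimeter 34.00 mm). Overall, the cross-section is a single solid region. Total boundary length (outer) = 34.00 mm.

34.00 mm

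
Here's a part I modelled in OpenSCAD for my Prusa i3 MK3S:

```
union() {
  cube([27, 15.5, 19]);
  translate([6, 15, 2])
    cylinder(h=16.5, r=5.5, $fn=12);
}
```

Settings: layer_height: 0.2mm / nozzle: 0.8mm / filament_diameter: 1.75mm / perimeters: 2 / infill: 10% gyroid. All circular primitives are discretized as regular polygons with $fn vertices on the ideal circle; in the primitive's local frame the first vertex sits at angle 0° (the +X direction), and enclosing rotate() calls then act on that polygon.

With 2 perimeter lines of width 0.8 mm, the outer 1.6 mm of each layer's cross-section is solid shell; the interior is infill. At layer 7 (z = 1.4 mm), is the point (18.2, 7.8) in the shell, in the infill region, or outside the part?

infill

At z = 1.4 mm: the cube is present — its section is the full 27×15.5 rectangle; the cylinder at (6, 15) is absent (z outside [2, 18.5]); Merging all regions: only the 27×15.5 cube is present, so the union is just that shape — 1 connected region. Overall, the cross-section is a single solid region. The nearest boundary edge runs (27.00, 15.50)→(0.00, 15.50); distance from the point to it = 7.70 mm. The point is inside the cross-section and 7.70 mm from the nearest boundary — more than the 1.6 mm shell width (2 × 0.8), so it's in the infill interior.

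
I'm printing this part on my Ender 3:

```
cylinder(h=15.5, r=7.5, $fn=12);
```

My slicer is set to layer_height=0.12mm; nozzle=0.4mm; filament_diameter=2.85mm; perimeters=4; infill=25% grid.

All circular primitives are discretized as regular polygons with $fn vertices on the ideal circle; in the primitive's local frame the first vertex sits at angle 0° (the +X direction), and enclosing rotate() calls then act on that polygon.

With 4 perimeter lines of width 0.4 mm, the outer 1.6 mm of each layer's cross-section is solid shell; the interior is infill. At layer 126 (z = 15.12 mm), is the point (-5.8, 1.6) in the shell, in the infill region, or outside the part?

shell

At z = 15.12 mm: the r=7.5 cylinder contributes a regular 12-gon of circumradius 7.5. Overall, the cross-section is a single solid region. The nearest boundary edge runs (-6.50, 3.75)→(-7.50, 0.00); distance from the point to it = 1.23 mm. The point is inside the cross-section, 1.23 mm from the nearest boundary — within the 1.6 mm shell band (4 × 0.4).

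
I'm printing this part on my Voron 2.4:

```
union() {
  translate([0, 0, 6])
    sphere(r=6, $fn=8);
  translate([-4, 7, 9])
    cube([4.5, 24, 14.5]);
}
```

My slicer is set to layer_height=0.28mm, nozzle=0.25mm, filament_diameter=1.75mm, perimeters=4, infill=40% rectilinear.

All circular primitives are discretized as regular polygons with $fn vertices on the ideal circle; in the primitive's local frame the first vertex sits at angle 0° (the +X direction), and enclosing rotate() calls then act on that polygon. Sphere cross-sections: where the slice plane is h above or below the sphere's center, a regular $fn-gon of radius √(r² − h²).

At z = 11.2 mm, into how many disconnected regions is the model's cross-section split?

2

At z = 11.2 mm: the sphere: section is a regular 8-gon, circumradius = √(r²−h²) = √(6²−5.2²) = 2.993; the cube at (-4, 7) (footprint 4.5×24) is included at this height; Merging all regions: the 2 present regions are separate (no shared area or edge), so areas and boundary lengths simply add and each stays a separate island — 2 connected regions. The result has 2 disconnected regions.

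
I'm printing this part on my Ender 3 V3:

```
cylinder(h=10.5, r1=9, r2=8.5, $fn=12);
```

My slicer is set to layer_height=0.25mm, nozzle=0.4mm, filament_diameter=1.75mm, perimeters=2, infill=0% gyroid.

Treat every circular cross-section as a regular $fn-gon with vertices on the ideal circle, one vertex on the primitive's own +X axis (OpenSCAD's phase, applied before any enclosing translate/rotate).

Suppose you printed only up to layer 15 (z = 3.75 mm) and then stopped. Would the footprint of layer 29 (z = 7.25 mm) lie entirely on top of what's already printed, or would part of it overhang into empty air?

Compare the two slices. At z = 3.75: the cone contributes a regular 12-gon of circumradius 8.821 (interpolated between r1=9 and r2=8.5 at t=0.357) (area = (12/2)·8.821²·sin(360°/12) = 233.45 mm²). At z = 7.25: the cone: at t=0.690 of its height the radius interpolates to r₁+(r₂−r₁)t = 8.655, giving a regular 12-gon of that circumradius (area = (12/2)·8.655²·sin(360°/12) = 224.71 mm²). Checking containment: the cross-section at z = 7.25 is a subset of the cross-section at z = 3.75.

entirely on top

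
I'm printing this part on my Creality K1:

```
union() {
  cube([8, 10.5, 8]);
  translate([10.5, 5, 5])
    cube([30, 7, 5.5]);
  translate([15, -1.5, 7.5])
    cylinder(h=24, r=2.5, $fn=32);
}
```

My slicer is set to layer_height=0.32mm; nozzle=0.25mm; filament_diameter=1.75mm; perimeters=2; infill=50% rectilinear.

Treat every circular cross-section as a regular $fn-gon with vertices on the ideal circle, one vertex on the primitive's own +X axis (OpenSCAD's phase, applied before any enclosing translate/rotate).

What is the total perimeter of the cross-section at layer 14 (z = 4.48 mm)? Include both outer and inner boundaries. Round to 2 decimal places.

37.00 mm

At z = 4.48 mm: the cube is present — its section is the full 8×10.5 rectangle (perimeter 37.00 mm); the cube at (10.5, 5) does not reach this height (z outside [5, 10.5]); the cylinder at (15, -1.5) is absent (z outside [7.5, 31.5]); Combining (union): only the 8×10.5 cube is present, so the union is just that shape — boundary = 37.00 mm. Overall, the cross-section is a single solid region. Total boundary length (outer) = 37.00 mm.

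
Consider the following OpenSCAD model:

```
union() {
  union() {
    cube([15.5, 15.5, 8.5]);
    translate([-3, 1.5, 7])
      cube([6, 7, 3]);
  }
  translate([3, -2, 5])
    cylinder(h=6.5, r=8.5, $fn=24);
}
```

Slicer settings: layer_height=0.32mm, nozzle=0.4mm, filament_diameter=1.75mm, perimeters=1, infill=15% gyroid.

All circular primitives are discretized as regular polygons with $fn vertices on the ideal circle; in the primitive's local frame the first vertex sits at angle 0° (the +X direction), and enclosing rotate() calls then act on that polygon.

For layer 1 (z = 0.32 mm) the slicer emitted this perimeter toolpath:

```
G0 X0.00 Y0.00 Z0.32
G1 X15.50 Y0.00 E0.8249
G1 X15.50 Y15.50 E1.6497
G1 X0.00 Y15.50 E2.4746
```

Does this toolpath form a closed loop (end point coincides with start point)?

no

Start point (G0): (0.00, 0.00). End point (last G1): the path does not return to the start — open.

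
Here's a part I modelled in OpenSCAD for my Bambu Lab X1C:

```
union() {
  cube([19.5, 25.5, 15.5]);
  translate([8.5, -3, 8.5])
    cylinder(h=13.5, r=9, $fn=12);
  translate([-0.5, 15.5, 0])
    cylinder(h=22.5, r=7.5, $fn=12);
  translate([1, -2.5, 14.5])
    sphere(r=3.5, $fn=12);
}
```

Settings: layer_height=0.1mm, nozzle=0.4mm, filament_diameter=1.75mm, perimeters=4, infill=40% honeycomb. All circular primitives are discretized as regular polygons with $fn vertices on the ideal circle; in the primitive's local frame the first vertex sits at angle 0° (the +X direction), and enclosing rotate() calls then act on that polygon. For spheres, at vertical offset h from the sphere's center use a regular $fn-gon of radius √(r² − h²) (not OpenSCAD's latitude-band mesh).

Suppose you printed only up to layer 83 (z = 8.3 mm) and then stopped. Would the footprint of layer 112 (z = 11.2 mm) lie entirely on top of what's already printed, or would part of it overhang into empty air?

part overhangs

Compare the two slices. At z = 8.3: the 19.5×25.5 cube contributes its full rectangle (area 497.25 mm²); the cylinder at (8.5, -3) is absent (z outside [8.5, 22]); the cylinder at (-0.5, 15.5): section is a regular 12-gon, circumradius r=7.5 (area = (12/2)·7.500²·sin(360°/12) = 168.75 mm²); the sphere at (1, -2.5) is not intersected at this z (|z−center|=6.200 > r=3.5); Taking the union: the regions partially overlap — summed areas 666.00 mm² minus the doubly-counted overlap 76.94 mm² gives 589.06 mm² — area = 589.06 mm². At z = 11.2: the 19.5×25.5 cube contributes its full rectangle (area 497.25 mm²); the r=9 cylinder at (8.5, -3) gives a regular 12-gon of circumradius 9 (constant along its height) (area = (12/2)·9.000²·sin(360°/12) = 243.00 mm²); the r=7.5 cylinder at (-0.5, 15.5) contributes a regular 12-gon of circumradius 7.5 (area = (12/2)·7.500²·sin(360°/12) = 168.75 mm²); the sphere at (1, -2.5): section is a regular 12-gon, circumradius = √(r²−h²) = √(3.5²−3.3²) = 1.166 (area = (12/2)·1.166²·sin(360°/12) = 4.08 mm²); Merging all regions: the regions partially overlap — summed areas 913.08 mm² minus the doubly-counted overlap 150.93 mm² gives 762.15 mm² — area = 762.15 mm². Checking containment: at z = 11.2 the cross-section extends beyond the z = 8.3 cross-section by about 173.09 mm².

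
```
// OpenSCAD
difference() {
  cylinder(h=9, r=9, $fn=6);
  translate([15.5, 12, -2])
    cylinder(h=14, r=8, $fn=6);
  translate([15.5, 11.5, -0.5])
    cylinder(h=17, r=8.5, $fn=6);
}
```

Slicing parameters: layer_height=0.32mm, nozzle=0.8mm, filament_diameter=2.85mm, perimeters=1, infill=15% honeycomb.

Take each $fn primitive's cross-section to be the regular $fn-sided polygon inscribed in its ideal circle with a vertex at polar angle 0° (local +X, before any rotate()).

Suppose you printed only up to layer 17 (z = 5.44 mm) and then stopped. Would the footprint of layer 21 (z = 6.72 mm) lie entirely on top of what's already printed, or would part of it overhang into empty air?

Compare the two slices. At z = 5.44: the r=9 cylinder gives a regular 6-gon of circumradius 9 (constant along its height) (area = (6/2)·9.000²·sin(360°/6) = 210.44 mm²); the r=8 cylinder at (15.5, 12) gives a regular 6-gon of circumradius 8 (constant along its height) (area = (6/2)·8.000²·sin(360°/6) = 166.28 mm²); the r=8.5 cylinder at (15.5, 11.5) gives a regular 6-gon of circumradius 8.5 (constant along its height) (area = (6/2)·8.500²·sin(360°/6) = 187.71 mm²); After the difference (first − rest): starting from the r=9 cylinder (210.44 mm²), the r=8 cylinder at (15.5, 12) misses the remaining region (no effect); the r=8.5 cylinder at (15.5, 11.5) misses the remaining region (no effect) — area = 210.44 mm². At z = 6.72: the r=9 cylinder contributes a regular 6-gon of circumradius 9 (area = (6/2)·9.000²·sin(360°/6) = 210.44 mm²); the r=8 cylinder at (15.5, 12) contributes a regular 6-gon of circumradius 8 (area = (6/2)·8.000²·sin(360°/6) = 166.28 mm²); the r=8.5 cylinder at (15.5, 11.5) contributes a regular 6-gon of circumradius 8.5 (area = (6/2)·8.500²·sin(360°/6) = 187.71 mm²); After the difference (first − rest): starting from the r=9 cylinder (210.44 mm²), the r=8 cylinder at (15.5, 12) misses the remaining region (no effect); the r=8.5 cylinder at (15.5, 11.5) misses the remaining region (no effect) — area = 210.44 mm². Checking containment: the cross-section at z = 6.72 is a subset of the cross-section at z = 5.44.

entirely on top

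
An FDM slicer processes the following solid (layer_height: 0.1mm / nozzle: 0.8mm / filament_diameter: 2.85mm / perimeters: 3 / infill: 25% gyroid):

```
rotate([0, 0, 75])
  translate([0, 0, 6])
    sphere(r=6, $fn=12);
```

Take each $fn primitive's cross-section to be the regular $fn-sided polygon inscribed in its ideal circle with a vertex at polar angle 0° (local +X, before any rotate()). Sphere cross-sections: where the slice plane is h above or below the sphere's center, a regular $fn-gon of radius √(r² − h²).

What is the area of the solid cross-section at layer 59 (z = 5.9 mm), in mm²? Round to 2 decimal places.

At z = 5.9 mm: the sphere: section is a regular 12-gon, circumradius = √(r²−h²) = √(6²−0.1²) = 5.999 (area = (12/2)·5.999²·sin(360°/12) = 107.97 mm²); (whole slice rotated 75° about Z — lengths, areas and connectivity unchanged). Overall, the cross-section is a single solid region. Net area = 107.97 mm².

107.97 mm²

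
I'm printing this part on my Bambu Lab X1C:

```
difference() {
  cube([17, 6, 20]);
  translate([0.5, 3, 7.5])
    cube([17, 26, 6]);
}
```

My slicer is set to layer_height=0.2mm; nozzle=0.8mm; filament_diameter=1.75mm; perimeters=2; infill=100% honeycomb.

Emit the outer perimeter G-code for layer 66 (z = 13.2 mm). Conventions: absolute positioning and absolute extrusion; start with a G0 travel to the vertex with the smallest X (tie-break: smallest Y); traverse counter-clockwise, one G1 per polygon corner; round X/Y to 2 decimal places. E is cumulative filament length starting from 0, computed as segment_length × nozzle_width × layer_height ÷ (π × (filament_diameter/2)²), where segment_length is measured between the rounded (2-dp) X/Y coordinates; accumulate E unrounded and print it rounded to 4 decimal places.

G0 X0.00 Y0.00 Z13.20
G1 X17.00 Y0.00 E1.1308
G1 X17.00 Y3.00 E1.3304
G1 X0.50 Y3.00 E2.4280
G1 X0.50 Y6.00 E2.6276
G1 X0.00 Y6.00 E2.6608
G1 X0.00 Y0.00 E3.0599

At z = 13.2 mm: the 17×6 cube contributes its full rectangle; the cube at (0.5, 3) (footprint 17×26) is included at this height; After the difference (first − rest): starting from the 17×6 cube, the 17×26 cube at (0.5, 3) partially overlaps it — only the 49.50 mm² overlap (of its 442.00 mm²) is removed, clipping the outline — 1 connected region. The outline is a single polygon with 6 vertices. Extrusion per mm of travel: 0.8 × 0.2 / (π × 0.875²) = 0.066520. Accumulating E over each segment gives final E = 3.0599.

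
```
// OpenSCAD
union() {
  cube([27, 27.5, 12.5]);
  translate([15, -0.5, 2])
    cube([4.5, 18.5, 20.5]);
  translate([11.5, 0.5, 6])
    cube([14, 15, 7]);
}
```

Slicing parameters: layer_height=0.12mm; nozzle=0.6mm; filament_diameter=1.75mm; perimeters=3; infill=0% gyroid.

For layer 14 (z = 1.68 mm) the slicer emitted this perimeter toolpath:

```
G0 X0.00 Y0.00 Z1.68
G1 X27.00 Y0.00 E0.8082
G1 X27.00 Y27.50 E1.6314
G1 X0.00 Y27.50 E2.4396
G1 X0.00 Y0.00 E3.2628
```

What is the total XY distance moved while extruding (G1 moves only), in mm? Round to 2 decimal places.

109.00 mm

Sum the Euclidean lengths of each G1 segment: total = 109.00 mm.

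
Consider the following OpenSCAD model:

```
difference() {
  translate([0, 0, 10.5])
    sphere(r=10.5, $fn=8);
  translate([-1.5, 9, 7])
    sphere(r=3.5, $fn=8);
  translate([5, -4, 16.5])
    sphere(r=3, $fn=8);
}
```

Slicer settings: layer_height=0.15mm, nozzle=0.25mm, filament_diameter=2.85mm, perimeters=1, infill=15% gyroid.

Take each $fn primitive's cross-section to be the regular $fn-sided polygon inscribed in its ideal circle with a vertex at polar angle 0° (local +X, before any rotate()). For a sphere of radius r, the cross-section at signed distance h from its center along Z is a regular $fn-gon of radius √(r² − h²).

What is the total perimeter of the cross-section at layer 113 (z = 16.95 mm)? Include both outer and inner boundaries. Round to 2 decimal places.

55.95 mm

At z = 16.95 mm: the r=10.5 sphere slices to a regular 8-gon of circumradius 8.285 (√(r²−h²) with h=6.45 from center) (perimeter = 2·8·8.285·sin(180°/8) = 50.73 mm); the sphere at (-1.5, 9) is absent (|z−center|=9.950 > r=3.5); the r=3 sphere at (5, -4) slices to a regular 8-gon of circumradius 2.966 (√(r²−h²) with h=0.45 from center) (perimeter = 2·8·2.966·sin(180°/8) = 18.16 mm); Taking the first minus the rest: starting from the r=10.5 sphere, the r=3 sphere at (5, -4) partially overlaps it — only the 19.71 mm² overlap (of its 24.88 mm²) is removed, clipping the outline — boundary = 55.95 mm. Overall, the cross-section is a single solid region. Total boundary length (outer) = 55.95 mm.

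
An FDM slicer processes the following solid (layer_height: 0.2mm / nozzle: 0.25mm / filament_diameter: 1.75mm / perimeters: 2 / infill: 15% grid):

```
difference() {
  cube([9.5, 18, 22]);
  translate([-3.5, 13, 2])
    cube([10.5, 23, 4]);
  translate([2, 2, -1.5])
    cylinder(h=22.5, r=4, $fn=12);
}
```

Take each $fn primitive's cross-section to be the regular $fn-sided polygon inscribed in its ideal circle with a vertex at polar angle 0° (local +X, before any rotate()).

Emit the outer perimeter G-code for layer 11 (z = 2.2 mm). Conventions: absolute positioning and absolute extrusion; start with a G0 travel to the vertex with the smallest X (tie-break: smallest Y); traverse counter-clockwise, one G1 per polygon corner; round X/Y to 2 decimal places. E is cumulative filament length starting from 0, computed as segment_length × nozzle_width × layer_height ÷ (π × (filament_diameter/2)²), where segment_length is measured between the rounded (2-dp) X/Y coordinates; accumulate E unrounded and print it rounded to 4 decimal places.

G0 X0.00 Y5.46 Z2.20
G1 X2.00 Y6.00 E0.0431
G1 X4.00 Y5.46 E0.0861
G1 X5.46 Y4.00 E0.1290
G1 X6.00 Y2.00 E0.1721
G1 X5.46 Y0.00 E0.2152
G1 X9.50 Y0.00 E0.2992
G1 X9.50 Y18.00 E0.6733
G1 X7.00 Y18.00 E0.7253
G1 X7.00 Y13.00 E0.8292
G1 X0.00 Y13.00 E0.9748
G1 X0.00 Y5.46 E1.1315

At z = 2.2 mm: the cube is present — its section is the full 9.5×18 rectangle; the 10.5×23 cube at (-3.5, 13) contributes its full rectangle; the r=4 cylinder at (2, 2) contributes a regular 12-gon of circumradius 4; Subtracting the remaining from the first: starting from the 9.5×18 cube, the 10.5×23 cube at (-3.5, 13) partially overlaps it — only the 35.00 mm² overlap (of its 241.50 mm²) is removed, clipping the outline; the r=4 cylinder at (2, 2) partially overlaps it — only the 30.93 mm² overlap (of its 48.00 mm²) is removed, clipping the outline — 1 connected region. The outline is a single polygon with 11 vertices. Extrusion per mm of travel: 0.25 × 0.2 / (π × 0.875²) = 0.020788. Accumulating E over each segment gives final E = 1.1315.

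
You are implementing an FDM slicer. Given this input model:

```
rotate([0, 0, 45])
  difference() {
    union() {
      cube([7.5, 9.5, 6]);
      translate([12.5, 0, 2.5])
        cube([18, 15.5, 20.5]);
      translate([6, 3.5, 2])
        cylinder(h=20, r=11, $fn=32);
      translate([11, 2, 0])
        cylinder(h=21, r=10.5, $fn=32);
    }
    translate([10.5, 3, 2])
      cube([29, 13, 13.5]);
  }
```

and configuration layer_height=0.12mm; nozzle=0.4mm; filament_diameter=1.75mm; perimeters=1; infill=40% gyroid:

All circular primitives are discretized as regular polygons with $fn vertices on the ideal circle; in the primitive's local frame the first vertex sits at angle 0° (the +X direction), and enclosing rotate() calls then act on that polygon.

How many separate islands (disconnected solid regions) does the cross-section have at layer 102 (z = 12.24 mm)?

At z = 12.24 mm: the cube is not intersected at this z (z outside [0, 6]); the 18×15.5 cube at (12.5, 0) contributes its full rectangle; the r=11 cylinder at (6, 3.5) gives a regular 32-gon of circumradius 11 (constant along its height); the cylinder at (11, 2): section is a regular 32-gon, circumradius r=10.5; Merging all regions: the regions partially overlap (shared area 337.81 mm²), so overlapping operands fuse into one piece — 1 connected region; the cube at (10.5, 3) is present — its section is the full 29×13 rectangle; After the difference (first − rest): starting from the result so far, the 29×13 cube at (10.5, 3) partially overlaps it — only the 244.92 mm² overlap (of its 377.00 mm²) is removed, clipping the outline — 1 connected region; (whole slice rotated 45° about Z — lengths, areas and connectivity unchanged). Overall, the cross-section is a single solid region. Island count = 1.

1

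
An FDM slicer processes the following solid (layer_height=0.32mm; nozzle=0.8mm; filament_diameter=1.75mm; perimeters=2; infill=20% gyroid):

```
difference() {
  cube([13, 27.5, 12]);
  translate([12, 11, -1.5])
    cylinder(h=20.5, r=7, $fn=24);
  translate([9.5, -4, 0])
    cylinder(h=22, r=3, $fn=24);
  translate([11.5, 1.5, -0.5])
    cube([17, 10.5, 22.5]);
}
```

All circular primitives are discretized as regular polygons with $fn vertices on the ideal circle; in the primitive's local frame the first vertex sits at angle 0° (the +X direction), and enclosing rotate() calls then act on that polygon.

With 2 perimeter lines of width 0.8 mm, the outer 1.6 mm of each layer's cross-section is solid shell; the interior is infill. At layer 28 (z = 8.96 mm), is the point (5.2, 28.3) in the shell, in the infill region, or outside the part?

outside

At z = 8.96 mm: the 13×27.5 cube contributes its full rectangle; the cylinder at (12, 11): section is a regular 24-gon, circumradius r=7; the r=3 cylinder at (9.5, -4) gives a regular 24-gon of circumradius 3 (constant along its height); the cube at (11.5, 1.5) (footprint 17×10.5) is included at this height; After the difference (first − rest): starting from the 13×27.5 cube, the r=7 cylinder at (12, 11) partially overlaps it — only the 89.96 mm² overlap (of its 152.19 mm²) is removed, clipping the outline; the r=3 cylinder at (9.5, -4) misses the remaining region (no effect); the 17×10.5 cube at (11.5, 1.5) partially overlaps it — only the 3.83 mm² overlap (of its 178.50 mm²) is removed, clipping the outline — 1 connected region. Overall, the cross-section is a single solid region. The nearest boundary edge runs (0.00, 27.50)→(13.00, 27.50); distance from the point to it = 0.80 mm. The point is not inside any of the regions above, so it lies outside the cross-section (0.80 mm from the nearest boundary).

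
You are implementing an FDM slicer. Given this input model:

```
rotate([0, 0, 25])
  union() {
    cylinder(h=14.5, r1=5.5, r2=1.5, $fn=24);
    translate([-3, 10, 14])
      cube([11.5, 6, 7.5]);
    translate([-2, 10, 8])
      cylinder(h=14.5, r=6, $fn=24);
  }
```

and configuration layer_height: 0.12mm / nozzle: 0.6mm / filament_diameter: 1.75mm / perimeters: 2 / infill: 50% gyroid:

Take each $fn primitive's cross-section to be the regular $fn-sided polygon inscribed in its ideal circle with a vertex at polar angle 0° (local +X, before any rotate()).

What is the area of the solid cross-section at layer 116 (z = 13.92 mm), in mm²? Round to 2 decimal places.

120.37 mm²

At z = 13.92 mm: the cone contributes a regular 24-gon of circumradius 1.660 (interpolated between r1=5.5 and r2=1.5 at t=0.960) (area = (24/2)·1.660²·sin(360°/24) = 8.56 mm²); the cube at (-3, 10) is not intersected at this z (z outside [14, 21.5]); the r=6 cylinder at (-2, 10) contributes a regular 24-gon of circumradius 6 (area = (24/2)·6.000²·sin(360°/24) = 111.81 mm²); Combining (union): the 2 present regions are separate (no shared area or edge), so areas and boundary lengths simply add and each stays a separate island — area = 120.37 mm²; (rotated 25° about Z; rotation is an isometry so areas/perimeters/island counts are preserved). Overall, the cross-section has 2 separate islands. Net area = 120.37 mm².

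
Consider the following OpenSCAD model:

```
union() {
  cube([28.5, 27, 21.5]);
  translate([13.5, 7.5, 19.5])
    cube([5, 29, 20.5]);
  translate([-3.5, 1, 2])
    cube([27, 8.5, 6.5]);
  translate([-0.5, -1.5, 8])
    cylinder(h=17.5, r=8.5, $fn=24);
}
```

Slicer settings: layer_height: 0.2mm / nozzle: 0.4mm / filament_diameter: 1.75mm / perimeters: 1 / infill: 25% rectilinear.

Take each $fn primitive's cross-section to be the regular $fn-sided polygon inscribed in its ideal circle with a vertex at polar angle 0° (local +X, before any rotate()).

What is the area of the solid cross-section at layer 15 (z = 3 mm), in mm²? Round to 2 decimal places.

799.25 mm²

At z = 3 mm: the cube is present — its section is the full 28.5×27 rectangle (area 769.50 mm²); the cube at (13.5, 7.5) is absent (z outside [19.5, 40]); the cube at (-3.5, 1) is present — its section is the full 27×8.5 rectangle (area 229.50 mm²); the cylinder at (-0.5, -1.5) is not intersected at this z (z outside [8, 25.5]); Taking the union: the regions partially overlap — summed areas 999.00 mm² minus the doubly-counted overlap 199.75 mm² gives 799.25 mm² — area = 799.25 mm². Overall, the cross-section is a single solid region. Net area = 799.25 mm².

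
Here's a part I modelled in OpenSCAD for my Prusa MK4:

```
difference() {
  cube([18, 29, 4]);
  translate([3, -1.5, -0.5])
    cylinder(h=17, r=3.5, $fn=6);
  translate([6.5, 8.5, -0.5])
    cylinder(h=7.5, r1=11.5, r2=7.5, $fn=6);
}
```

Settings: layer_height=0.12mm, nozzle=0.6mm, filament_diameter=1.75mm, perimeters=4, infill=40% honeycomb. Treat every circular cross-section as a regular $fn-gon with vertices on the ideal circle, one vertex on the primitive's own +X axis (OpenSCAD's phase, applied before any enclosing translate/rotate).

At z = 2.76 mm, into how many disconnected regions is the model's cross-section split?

At z = 2.76 mm: the 18×29 cube contributes its full rectangle; the r=3.5 cylinder at (3, -1.5) gives a regular 6-gon of circumradius 3.5 (constant along its height); the cone at (6.5, 8.5) contributes a regular 6-gon of circumradius 9.761 (interpolated between r1=11.5 and r2=7.5 at t=0.435); Taking the first minus the rest: starting from the 18×29 cube, the r=3.5 cylinder at (3, -1.5) partially overlaps it — only the 6.71 mm² overlap (of its 31.83 mm²) is removed, clipping the outline; the cone at (6.5, 8.5) partially overlaps it — only the 223.31 mm² overlap (of its 247.55 mm²) is removed, clipping the outline — 2 connected regions. The result has 2 disconnected regions.

2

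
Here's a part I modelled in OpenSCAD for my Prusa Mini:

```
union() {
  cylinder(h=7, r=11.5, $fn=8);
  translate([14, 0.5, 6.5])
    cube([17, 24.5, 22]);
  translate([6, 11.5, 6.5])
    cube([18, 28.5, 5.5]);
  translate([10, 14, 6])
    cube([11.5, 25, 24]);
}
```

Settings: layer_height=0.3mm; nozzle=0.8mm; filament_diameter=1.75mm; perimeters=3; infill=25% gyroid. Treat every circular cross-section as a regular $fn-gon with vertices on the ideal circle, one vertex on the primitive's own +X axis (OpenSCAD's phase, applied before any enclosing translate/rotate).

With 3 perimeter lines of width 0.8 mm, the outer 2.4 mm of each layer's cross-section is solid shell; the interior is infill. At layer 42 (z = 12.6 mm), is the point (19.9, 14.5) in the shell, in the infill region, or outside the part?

infill

At z = 12.6 mm: the cylinder is absent (z outside [0, 7]); the cube at (14, 0.5) (footprint 17×24.5) is included at this height; the cube at (6, 11.5) does not reach this height (z outside [6.5, 12]); the cube at (10, 14) (footprint 11.5×25) is included at this height; Taking the union: the regions partially overlap (shared area 82.50 mm²), so overlapping operands fuse into one piece — 1 connected region. Overall, the cross-section is a single solid region. The nearest boundary edge runs (14.00, 0.50)→(14.00, 14.00); distance from the point to it = 5.92 mm. The point is inside the cross-section and 5.92 mm from the nearest boundary — more than the 2.4 mm shell width (3 × 0.8), so it's in the infill interior.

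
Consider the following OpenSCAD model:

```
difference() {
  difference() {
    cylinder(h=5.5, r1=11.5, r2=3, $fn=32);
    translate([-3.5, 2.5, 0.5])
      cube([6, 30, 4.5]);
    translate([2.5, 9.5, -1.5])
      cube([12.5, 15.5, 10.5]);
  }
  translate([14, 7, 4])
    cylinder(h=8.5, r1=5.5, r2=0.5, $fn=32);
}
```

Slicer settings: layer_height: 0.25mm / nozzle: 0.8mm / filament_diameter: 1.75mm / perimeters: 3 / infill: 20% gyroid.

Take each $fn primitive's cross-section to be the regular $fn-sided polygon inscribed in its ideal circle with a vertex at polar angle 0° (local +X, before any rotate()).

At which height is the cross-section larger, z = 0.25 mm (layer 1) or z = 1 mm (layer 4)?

Layer 1 (z = 0.25): the cone: at t=0.045 of its height the radius interpolates to r₁+(r₂−r₁)t = 11.114, giving a regular 32-gon of that circumradius (area = (32/2)·11.114²·sin(360°/32) = 385.54 mm²); the cube at (-3.5, 2.5) is not intersected at this z (z outside [0.5, 5]); the cube at (2.5, 9.5) is present — its section is the full 12.5×15.5 rectangle (area 193.75 mm²); Taking the first minus the rest: starting from the cone (385.54 mm²), the 12.5×15.5 cube at (2.5, 9.5) partially overlaps it — only the 2.36 mm² overlap (of its 193.75 mm²) is removed, clipping the outline — area = 383.18 mm²; the cone at (14, 7) is absent (z outside [4, 12.5]); Subtracting the remaining from the first: none of the subtracted shapes is present at this height, so the result so far is unchanged — area = 383.18 mm². So its area = 383.18 mm². Layer 4 (z = 1): the cone: at t=0.182 of its height the radius interpolates to r₁+(r₂−r₁)t = 9.955, giving a regular 32-gon of that circumradius (area = (32/2)·9.955²·sin(360°/32) = 309.31 mm²); the 6×30 cube at (-3.5, 2.5) contributes its full rectangle (area 180.00 mm²); the 12.5×15.5 cube at (2.5, 9.5) contributes its full rectangle (area 193.75 mm²); Subtracting the remaining from the first: starting from the cone (309.31 mm²), the 6×30 cube at (-3.5, 2.5) partially overlaps it — only the 43.54 mm² overlap (of its 180.00 mm²) is removed, clipping the outline; the 12.5×15.5 cube at (2.5, 9.5) partially overlaps it — only the 0.01 mm² overlap (of its 193.75 mm²) is removed, clipping the outline — area = 265.76 mm²; the cone at (14, 7) is absent (z outside [4, 12.5]); Taking the first minus the rest: none of the subtracted shapes is present at this height, so the result so far is unchanged — area = 265.76 mm². So its area = 265.76 mm². Layer 1 is larger (383.18 vs 265.76 mm²).

layer 1 (z = 0.25 mm)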